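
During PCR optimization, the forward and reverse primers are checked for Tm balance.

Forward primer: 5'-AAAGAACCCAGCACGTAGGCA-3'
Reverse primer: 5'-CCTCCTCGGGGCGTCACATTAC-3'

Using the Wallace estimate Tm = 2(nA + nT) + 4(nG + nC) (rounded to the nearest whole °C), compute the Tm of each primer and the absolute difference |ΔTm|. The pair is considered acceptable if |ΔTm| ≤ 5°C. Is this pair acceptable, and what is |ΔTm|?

Forward: A=9 T=1 G=5 C=6 → Tm = 2·10 + 4·11 = 64°C.
Reverse: A=3 T=5 G=5 C=9 → Tm = 2·8 + 4·14 = 72°C.
|ΔTm| = |64 − 72| = 8°C, > 5°C.

|ΔTm| = 8°C; the pair is not acceptable.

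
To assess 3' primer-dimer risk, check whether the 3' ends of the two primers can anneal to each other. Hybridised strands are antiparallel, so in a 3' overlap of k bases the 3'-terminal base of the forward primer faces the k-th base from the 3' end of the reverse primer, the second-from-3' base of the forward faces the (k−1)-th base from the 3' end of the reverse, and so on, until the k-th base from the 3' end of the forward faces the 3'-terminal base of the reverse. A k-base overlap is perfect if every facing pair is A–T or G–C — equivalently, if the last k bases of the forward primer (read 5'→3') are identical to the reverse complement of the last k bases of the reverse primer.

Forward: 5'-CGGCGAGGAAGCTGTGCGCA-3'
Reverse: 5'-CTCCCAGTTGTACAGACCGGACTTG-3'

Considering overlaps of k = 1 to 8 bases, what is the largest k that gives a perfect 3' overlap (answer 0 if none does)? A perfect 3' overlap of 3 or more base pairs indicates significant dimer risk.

Longest perfect overlap: 2 complementary base pairs; below the dimer-risk threshold (threshold 3).

Last 8 bases (5'→3') — forward …TGTGCGCA, reverse …CGGACTTG.
Reverse complement of the reverse primer's last 8 bases: CAAGTCCG; its first k bases are the reverse complement of the reverse primer's last k bases, so a perfect k-base overlap needs the forward primer's last k bases to equal them.
Comparing (forward last k vs required): k=1: A vs C ✗; k=2: CA vs CA ✓; k=3: GCA vs CAA ✗; k=4: CGCA vs CAAG ✗; k=5: GCGCA vs CAAGT ✗; k=6: TGCGCA vs CAAGTC ✗; k=7: GTGCGCA vs CAAGTCC ✗; k=8: TGTGCGCA vs CAAGTCCG ✗.
Only k = 2 is perfect, so the longest perfect 3' overlap is 2.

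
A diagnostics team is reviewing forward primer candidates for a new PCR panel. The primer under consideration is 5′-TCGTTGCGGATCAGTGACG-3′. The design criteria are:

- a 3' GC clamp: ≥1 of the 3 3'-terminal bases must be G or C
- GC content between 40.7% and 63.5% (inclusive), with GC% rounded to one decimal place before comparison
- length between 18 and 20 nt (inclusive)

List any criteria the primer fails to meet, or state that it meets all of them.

Meets all criteria.

Base counts: A=3, T=5, G=7, C=4 (length 19).
GC clamp: 3' end ACG has 2 G/C ✓
GC content: GC 11/19 = 57.9% ✓
length: length 19 ✓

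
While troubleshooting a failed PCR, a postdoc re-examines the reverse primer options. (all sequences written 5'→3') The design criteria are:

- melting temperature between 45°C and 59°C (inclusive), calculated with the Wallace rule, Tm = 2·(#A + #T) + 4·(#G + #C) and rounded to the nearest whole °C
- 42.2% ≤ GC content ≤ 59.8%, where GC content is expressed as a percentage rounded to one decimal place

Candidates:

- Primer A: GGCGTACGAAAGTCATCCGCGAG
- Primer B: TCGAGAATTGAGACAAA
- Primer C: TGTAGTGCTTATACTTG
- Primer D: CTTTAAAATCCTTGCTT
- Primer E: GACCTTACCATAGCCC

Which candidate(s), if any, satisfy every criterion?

Primer A (23 nt, A=6 T=3 G=8 C=6): Tm = 2·9 + 4·14 = 74°C, outside 45–59°C ✗; GC 14/23 = 60.9%, outside 42.2–59.8% ✗ — fails.
Primer B (17 nt, A=8 T=3 G=4 C=2): Tm = 2·11 + 4·6 = 46°C ✓; GC 6/17 = 35.3%, outside 42.2–59.8% ✗ — fails.
Primer C (17 nt, A=3 T=8 G=4 C=2): Tm = 2·11 + 4·6 = 46°C ✓; GC 6/17 = 35.3%, outside 42.2–59.8% ✗ — fails.
Primer D (17 nt, A=4 T=8 G=1 C=4): Tm = 2·12 + 4·5 = 44°C, outside 45–59°C ✗; GC 5/17 = 29.4%, outside 42.2–59.8% ✗ — fails.
Primer E (16 nt, A=4 T=3 G=2 C=7): Tm = 2·7 + 4·9 = 50°C ✓; GC 9/16 = 56.3% ✓ — passes.

Primer E only.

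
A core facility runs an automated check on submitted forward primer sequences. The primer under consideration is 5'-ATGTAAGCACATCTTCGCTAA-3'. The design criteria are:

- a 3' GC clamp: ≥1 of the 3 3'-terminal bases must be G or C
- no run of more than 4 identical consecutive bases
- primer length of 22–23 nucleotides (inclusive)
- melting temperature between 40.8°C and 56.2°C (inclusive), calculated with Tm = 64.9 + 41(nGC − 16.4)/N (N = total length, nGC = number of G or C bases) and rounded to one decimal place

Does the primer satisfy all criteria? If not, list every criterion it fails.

Base counts: A=7, T=6, G=3, C=5 (length 21).
GC clamp: 3' end TAA has 0 G/C, need ≥1 ✗
homopolymer run: longest run = 2 ✓
length: length 21, outside 22–23 ✗
Tm: Tm = 64.9 + 41·(8 − 16.4)/21 = 48.5°C ✓

Fails: GC clamp, length.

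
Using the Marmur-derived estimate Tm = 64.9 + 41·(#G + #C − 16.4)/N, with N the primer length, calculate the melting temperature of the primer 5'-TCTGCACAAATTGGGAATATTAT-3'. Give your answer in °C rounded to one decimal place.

Base counts: A=8, T=8, G=4, C=3; G+C = 7, N = 23.
Tm = 64.9 + 41·(7 − 16.4)/23 = 64.9 + -385.40/23 = 48.1°C.

48.1°C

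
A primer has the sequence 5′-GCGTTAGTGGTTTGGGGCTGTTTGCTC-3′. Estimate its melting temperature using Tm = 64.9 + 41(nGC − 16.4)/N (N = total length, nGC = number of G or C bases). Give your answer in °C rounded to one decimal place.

62.8°C

Base counts: A=1, T=11, G=11, C=4; G+C = 15, N = 27.
Tm = 64.9 + 41·(15 − 16.4)/27 = 64.9 + -57.40/27 = 62.8°C.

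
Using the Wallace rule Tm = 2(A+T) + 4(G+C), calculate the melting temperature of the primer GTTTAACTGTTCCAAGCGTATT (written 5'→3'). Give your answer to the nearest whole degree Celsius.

Base counts: A=5, T=9, G=4, C=4 (length 22).
Tm = 2·(5+9) + 4·(4+4) = 2·14 + 4·8 = 28 + 32 = 60°C.

60°C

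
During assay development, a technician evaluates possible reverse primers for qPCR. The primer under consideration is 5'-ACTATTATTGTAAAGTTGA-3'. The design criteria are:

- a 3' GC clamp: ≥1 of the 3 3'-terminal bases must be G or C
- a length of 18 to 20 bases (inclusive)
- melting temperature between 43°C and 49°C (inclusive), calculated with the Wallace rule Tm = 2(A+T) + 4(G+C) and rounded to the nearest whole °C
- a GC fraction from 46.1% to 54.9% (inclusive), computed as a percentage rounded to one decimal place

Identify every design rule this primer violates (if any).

Fails: GC content.

Base counts: A=7, T=8, G=3, C=1 (length 19).
GC clamp: 3' end TGA has 1 G/C ✓
length: length 19 ✓
Tm: Tm = 2·15 + 4·4 = 46°C ✓
GC content: GC 4/19 = 21.1%, outside 46.1–54.9% ✗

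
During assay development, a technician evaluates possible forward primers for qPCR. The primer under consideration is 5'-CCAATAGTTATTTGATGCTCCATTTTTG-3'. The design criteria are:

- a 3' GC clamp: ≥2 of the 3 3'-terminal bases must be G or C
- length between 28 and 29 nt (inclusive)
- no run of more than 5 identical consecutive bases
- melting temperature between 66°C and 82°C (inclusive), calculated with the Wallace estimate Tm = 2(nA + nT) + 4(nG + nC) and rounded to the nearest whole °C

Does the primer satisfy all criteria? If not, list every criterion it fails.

Fails: GC clamp.

Base counts: A=6, T=13, G=4, C=5 (length 28).
GC clamp: 3' end TTG has 1 G/C, need ≥2 ✗
length: length 28 ✓
homopolymer run: longest run = 5 ✓
Tm: Tm = 2·19 + 4·9 = 74°C ✓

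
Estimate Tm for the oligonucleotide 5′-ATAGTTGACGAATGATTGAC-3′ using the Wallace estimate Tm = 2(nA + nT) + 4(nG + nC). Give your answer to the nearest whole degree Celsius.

54°C

Base counts: A=7, T=6, G=5, C=2 (length 20).
Tm = 2·(7+6) + 4·(5+2) = 2·13 + 4·7 = 26 + 28 = 54°C.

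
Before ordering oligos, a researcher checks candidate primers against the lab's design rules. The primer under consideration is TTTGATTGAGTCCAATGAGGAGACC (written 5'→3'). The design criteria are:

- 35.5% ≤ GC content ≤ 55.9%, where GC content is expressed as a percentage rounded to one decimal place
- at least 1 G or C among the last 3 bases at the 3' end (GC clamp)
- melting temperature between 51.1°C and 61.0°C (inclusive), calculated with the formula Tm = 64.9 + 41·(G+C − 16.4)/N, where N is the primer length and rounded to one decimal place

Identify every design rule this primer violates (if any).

Meets all criteria.

Base counts: A=7, T=7, G=7, C=4 (length 25).
GC content: GC 11/25 = 44.0% ✓
GC clamp: 3' end ACC has 2 G/C ✓
Tm: Tm = 64.9 + 41·(11 − 16.4)/25 = 56.0°C ✓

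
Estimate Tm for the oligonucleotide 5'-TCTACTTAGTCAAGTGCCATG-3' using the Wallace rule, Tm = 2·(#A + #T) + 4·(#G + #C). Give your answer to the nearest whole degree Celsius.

Base counts: A=5, T=7, G=4, C=5 (length 21).
Tm = 2·(5+7) + 4·(4+5) = 2·12 + 4·9 = 24 + 36 = 60°C.

60°C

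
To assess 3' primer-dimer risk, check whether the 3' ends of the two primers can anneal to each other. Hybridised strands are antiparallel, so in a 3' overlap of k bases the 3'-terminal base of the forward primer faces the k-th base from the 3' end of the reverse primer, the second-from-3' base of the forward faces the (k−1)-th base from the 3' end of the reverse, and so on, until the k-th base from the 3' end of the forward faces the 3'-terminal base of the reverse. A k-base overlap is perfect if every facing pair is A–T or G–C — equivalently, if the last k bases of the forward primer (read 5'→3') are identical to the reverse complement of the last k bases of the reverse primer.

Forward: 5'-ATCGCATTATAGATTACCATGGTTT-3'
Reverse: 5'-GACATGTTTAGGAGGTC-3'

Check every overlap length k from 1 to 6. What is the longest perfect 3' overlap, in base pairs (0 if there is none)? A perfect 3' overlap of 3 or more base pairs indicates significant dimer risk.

Longest perfect overlap: 0 complementary base pairs; below the dimer-risk threshold (threshold 3).

Last 6 bases (5'→3') — forward …TGGTTT, reverse …GAGGTC.
Reverse complement of the reverse primer's last 6 bases: GACCTC; its first k bases are the reverse complement of the reverse primer's last k bases, so a perfect k-base overlap needs the forward primer's last k bases to equal them.
Comparing (forward last k vs required): k=1: T vs G ✗; k=2: TT vs GA ✗; k=3: TTT vs GAC ✗; k=4: GTTT vs GACC ✗; k=5: GGTTT vs GACCT ✗; k=6: TGGTTT vs GACCTC ✗.
No overlap length from 1 to 6 is perfect, so the longest perfect 3' overlap is 0.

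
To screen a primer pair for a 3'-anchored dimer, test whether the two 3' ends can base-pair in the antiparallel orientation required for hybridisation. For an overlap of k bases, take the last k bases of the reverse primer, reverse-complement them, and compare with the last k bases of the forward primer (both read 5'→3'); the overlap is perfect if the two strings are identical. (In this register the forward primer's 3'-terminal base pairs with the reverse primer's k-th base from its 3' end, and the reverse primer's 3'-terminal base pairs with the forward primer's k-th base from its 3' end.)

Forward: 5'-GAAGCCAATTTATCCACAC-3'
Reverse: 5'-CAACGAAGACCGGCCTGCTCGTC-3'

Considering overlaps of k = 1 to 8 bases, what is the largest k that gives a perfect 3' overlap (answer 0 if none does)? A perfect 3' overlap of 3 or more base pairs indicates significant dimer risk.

Longest perfect overlap: 0 complementary base pairs; below the dimer-risk threshold (threshold 3).

Last 8 bases (5'→3') — forward …ATCCACAC, reverse …TGCTCGTC.
Reverse complement of the reverse primer's last 8 bases: GACGAGCA; its first k bases are the reverse complement of the reverse primer's last k bases, so a perfect k-base overlap needs the forward primer's last k bases to equal them.
Comparing (forward last k vs required): k=1: C vs G ✗; k=2: AC vs GA ✗; k=3: CAC vs GAC ✗; k=4: ACAC vs GACG ✗; k=5: CACAC vs GACGA ✗; k=6: CCACAC vs GACGAG ✗; k=7: TCCACAC vs GACGAGC ✗; k=8: ATCCACAC vs GACGAGCA ✗.
No overlap length from 1 to 8 is perfect, so the longest perfect 3' overlap is 0.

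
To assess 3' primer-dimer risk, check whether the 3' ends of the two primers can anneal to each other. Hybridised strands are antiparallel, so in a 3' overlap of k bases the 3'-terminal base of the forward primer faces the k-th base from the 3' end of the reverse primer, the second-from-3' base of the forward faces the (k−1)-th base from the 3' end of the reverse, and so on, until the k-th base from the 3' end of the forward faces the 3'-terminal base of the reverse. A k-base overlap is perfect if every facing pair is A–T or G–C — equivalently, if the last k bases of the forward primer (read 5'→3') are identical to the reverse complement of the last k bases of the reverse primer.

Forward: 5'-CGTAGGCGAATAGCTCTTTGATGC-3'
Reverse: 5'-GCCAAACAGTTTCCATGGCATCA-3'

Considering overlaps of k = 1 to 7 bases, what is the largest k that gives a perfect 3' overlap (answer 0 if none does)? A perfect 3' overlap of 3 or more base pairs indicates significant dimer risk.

Longest perfect overlap: 6 complementary base pairs; significant dimer risk (threshold 3).

Last 7 bases (5'→3') — forward …TTGATGC, reverse …GGCATCA.
Reverse complement of the reverse primer's last 7 bases: TGATGCC; its first k bases are the reverse complement of the reverse primer's last k bases, so a perfect k-base overlap needs the forward primer's last k bases to equal them.
Comparing (forward last k vs required): k=1: C vs T ✗; k=2: GC vs TG ✗; k=3: TGC vs TGA ✗; k=4: ATGC vs TGAT ✗; k=5: GATGC vs TGATG ✗; k=6: TGATGC vs TGATGC ✓; k=7: TTGATGC vs TGATGCC ✗.
Only k = 6 is perfect, so the longest perfect 3' overlap is 6.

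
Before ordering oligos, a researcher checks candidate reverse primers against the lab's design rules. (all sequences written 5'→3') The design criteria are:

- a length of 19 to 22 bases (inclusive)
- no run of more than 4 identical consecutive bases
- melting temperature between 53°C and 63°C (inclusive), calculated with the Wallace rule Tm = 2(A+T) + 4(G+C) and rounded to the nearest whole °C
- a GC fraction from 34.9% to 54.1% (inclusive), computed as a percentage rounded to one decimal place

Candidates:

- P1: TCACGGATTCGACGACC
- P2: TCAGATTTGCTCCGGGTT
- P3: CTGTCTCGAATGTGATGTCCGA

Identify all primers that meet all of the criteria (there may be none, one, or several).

P1 (17 nt, A=4 T=3 G=4 C=6): length 17, outside 19–22 ✗; longest run = 2 ✓; Tm = 2·7 + 4·10 = 54°C ✓; GC 10/17 = 58.8%, outside 34.9–54.1% ✗ — fails.
P2 (18 nt, A=2 T=7 G=5 C=4): length 18, outside 19–22 ✗; longest run = 3 ✓; Tm = 2·9 + 4·9 = 54°C ✓; GC 9/18 = 50.0% ✓ — fails.
P3 (22 nt, A=4 T=7 G=6 C=5): length 22 ✓; longest run = 2 ✓; Tm = 2·11 + 4·11 = 66°C, outside 53–63°C ✗; GC 11/22 = 50.0% ✓ — fails.

None of the candidates satisfy all criteria.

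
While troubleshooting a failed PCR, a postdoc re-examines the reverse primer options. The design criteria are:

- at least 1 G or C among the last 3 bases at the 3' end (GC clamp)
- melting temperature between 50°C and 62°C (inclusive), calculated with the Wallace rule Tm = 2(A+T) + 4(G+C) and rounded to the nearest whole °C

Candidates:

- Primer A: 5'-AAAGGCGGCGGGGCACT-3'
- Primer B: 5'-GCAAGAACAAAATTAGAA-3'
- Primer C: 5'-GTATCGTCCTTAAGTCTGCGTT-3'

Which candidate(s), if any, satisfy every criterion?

Primer A only.

Primer A (17 nt, A=4 T=1 G=8 C=4): 3' end ACT has 1 G/C ✓; Tm = 2·5 + 4·12 = 58°C ✓ — passes.
Primer B (18 nt, A=11 T=2 G=3 C=2): 3' end GAA has 1 G/C ✓; Tm = 2·13 + 4·5 = 46°C, outside 50–62°C ✗ — fails.
Primer C (22 nt, A=3 T=9 G=5 C=5): 3' end GTT has 1 G/C ✓; Tm = 2·12 + 4·10 = 64°C, outside 50–62°C ✗ — fails.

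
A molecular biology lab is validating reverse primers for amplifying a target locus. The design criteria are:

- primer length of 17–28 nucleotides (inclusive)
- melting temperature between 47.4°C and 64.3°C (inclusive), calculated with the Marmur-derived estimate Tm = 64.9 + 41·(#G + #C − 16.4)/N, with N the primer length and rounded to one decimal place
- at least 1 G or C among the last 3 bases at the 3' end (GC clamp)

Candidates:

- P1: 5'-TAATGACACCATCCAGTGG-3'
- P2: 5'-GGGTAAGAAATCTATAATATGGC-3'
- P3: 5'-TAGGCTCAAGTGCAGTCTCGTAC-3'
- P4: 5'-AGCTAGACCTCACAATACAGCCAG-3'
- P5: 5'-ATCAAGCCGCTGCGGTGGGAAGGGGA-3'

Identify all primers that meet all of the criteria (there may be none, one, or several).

P1, P2, P3 and P4.

P1 (19 nt, A=6 T=4 G=4 C=5): length 19 ✓; Tm = 64.9 + 41·(9 − 16.4)/19 = 48.9°C ✓; 3' end TGG has 2 G/C ✓ — passes.
P2 (23 nt, A=9 T=6 G=6 C=2): length 23 ✓; Tm = 64.9 + 41·(8 − 16.4)/23 = 49.9°C ✓; 3' end GGC has 3 G/C ✓ — passes.
P3 (23 nt, A=5 T=6 G=6 C=6): length 23 ✓; Tm = 64.9 + 41·(12 − 16.4)/23 = 57.1°C ✓; 3' end TAC has 1 G/C ✓ — passes.
P4 (24 nt, A=9 T=3 G=4 C=8): length 24 ✓; Tm = 64.9 + 41·(12 − 16.4)/24 = 57.4°C ✓; 3' end CAG has 2 G/C ✓ — passes.
P5 (26 nt, A=6 T=3 G=12 C=5): length 26 ✓; Tm = 64.9 + 41·(17 − 16.4)/26 = 65.8°C, outside 47.4–64.3°C ✗; 3' end GGA has 2 G/C ✓ — fails.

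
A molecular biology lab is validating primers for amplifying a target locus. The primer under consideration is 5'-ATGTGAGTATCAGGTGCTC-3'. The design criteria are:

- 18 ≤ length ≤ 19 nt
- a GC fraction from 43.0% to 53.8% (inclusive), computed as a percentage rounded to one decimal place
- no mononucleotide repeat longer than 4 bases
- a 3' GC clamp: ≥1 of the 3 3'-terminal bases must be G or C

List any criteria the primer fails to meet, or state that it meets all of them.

Meets all criteria.

Base counts: A=4, T=6, G=6, C=3 (length 19).
length: length 19 ✓
GC content: GC 9/19 = 47.4% ✓
homopolymer run: longest run = 2 ✓
GC clamp: 3' end CTC has 2 G/C ✓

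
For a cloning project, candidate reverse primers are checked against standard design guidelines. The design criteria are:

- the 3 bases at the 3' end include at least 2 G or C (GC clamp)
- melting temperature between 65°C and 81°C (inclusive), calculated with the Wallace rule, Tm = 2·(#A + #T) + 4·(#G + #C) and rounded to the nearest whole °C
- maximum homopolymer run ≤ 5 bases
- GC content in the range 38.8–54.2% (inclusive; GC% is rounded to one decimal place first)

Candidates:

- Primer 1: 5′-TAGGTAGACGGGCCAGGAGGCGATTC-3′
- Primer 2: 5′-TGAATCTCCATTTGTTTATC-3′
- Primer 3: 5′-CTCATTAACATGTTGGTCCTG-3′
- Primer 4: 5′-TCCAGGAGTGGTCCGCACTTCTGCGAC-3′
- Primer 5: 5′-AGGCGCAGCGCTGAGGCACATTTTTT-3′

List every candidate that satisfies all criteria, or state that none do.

None of the candidates satisfy all criteria.

Primer 1 (26 nt, A=6 T=4 G=11 C=5): 3' end TTC has 1 G/C, need ≥2 ✗; Tm = 2·10 + 4·16 = 84°C, outside 65–81°C ✗; longest run = 3 ✓; GC 16/26 = 61.5%, outside 38.8–54.2% ✗ — fails.
Primer 2 (20 nt, A=4 T=10 G=2 C=4): 3' end ATC has 1 G/C, need ≥2 ✗; Tm = 2·14 + 4·6 = 52°C, outside 65–81°C ✗; longest run = 3 ✓; GC 6/20 = 30.0%, outside 38.8–54.2% ✗ — fails.
Primer 3 (21 nt, A=4 T=8 G=4 C=5): 3' end CTG has 2 G/C ✓; Tm = 2·12 + 4·9 = 60°C, outside 65–81°C ✗; longest run = 2 ✓; GC 9/21 = 42.9% ✓ — fails.
Primer 4 (27 nt, A=4 T=6 G=8 C=9): 3' end GAC has 2 G/C ✓; Tm = 2·10 + 4·17 = 88°C, outside 65–81°C ✗; longest run = 2 ✓; GC 17/27 = 63.0%, outside 38.8–54.2% ✗ — fails.
Primer 5 (26 nt, A=5 T=7 G=8 C=6): 3' end TTT has 0 G/C, need ≥2 ✗; Tm = 2·12 + 4·14 = 80°C ✓; longest run = 6, exceeds 5 ✗; GC 14/26 = 53.8% ✓ — fails.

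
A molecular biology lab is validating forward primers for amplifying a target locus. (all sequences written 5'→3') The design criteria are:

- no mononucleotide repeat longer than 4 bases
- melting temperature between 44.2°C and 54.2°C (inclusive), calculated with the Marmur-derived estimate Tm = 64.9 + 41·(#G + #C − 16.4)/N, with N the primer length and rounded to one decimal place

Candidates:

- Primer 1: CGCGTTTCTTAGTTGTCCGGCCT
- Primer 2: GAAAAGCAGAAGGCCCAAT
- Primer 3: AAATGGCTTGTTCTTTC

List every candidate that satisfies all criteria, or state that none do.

Primer 2 only.

Primer 1 (23 nt, A=1 T=9 G=6 C=7): longest run = 3 ✓; Tm = 64.9 + 41·(13 − 16.4)/23 = 58.8°C, outside 44.2–54.2°C ✗ — fails.
Primer 2 (19 nt, A=9 T=1 G=5 C=4): longest run = 4 ✓; Tm = 64.9 + 41·(9 − 16.4)/19 = 48.9°C ✓ — passes.
Primer 3 (17 nt, A=3 T=8 G=3 C=3): longest run = 3 ✓; Tm = 64.9 + 41·(6 − 16.4)/17 = 39.8°C, outside 44.2–54.2°C ✗ — fails.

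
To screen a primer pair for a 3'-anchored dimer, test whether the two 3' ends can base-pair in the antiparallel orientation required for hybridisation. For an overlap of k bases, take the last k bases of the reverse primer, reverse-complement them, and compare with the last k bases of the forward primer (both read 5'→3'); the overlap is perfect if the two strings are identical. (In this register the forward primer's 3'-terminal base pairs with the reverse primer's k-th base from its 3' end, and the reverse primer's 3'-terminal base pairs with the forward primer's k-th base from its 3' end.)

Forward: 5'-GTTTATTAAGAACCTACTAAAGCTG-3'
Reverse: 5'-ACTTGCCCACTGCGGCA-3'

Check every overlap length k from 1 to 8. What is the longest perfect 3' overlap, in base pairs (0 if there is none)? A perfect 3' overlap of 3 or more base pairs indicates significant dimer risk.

Last 8 bases (5'→3') — forward …TAAAGCTG, reverse …CTGCGGCA.
Reverse complement of the reverse primer's last 8 bases: TGCCGCAG; its first k bases are the reverse complement of the reverse primer's last k bases, so a perfect k-base overlap needs the forward primer's last k bases to equal them.
Comparing (forward last k vs required): k=1: G vs T ✗; k=2: TG vs TG ✓; k=3: CTG vs TGC ✗; k=4: GCTG vs TGCC ✗; k=5: AGCTG vs TGCCG ✗; k=6: AAGCTG vs TGCCGC ✗; k=7: AAAGCTG vs TGCCGCA ✗; k=8: TAAAGCTG vs TGCCGCAG ✗.
Only k = 2 is perfect, so the longest perfect 3' overlap is 2.

Longest perfect overlap: 2 complementary base pairs; below the dimer-risk threshold (threshold 3).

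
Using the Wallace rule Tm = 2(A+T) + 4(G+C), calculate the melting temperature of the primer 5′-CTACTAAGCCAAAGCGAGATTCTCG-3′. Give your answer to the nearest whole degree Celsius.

Base counts: A=8, T=5, G=5, C=7 (length 25).
Tm = 2·(8+5) + 4·(5+7) = 2·13 + 4·12 = 26 + 48 = 74°C.

74°C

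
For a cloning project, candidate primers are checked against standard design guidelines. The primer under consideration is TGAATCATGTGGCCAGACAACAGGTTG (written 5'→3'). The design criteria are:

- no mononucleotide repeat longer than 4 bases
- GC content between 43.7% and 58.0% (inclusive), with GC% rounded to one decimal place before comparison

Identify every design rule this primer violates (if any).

Meets all criteria.

Base counts: A=8, T=6, G=8, C=5 (length 27).
homopolymer run: longest run = 2 ✓
GC content: GC 13/27 = 48.1% ✓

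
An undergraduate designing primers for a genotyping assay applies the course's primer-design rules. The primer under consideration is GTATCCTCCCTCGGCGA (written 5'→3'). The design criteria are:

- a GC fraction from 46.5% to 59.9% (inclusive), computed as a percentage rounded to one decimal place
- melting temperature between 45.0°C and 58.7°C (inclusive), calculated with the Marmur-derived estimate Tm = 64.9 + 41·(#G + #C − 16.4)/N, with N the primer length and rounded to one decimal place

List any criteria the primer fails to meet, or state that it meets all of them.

Base counts: A=2, T=4, G=4, C=7 (length 17).
GC content: GC 11/17 = 64.7%, outside 46.5–59.9% ✗
Tm: Tm = 64.9 + 41·(11 − 16.4)/17 = 51.9°C ✓

Fails: GC content.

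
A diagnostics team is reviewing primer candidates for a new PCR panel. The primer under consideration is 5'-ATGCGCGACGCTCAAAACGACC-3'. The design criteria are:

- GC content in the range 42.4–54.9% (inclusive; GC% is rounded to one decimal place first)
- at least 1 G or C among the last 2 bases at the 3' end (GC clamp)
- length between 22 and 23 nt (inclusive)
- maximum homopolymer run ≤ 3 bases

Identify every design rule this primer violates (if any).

Base counts: A=7, T=2, G=5, C=8 (length 22).
GC content: GC 13/22 = 59.1%, outside 42.4–54.9% ✗
GC clamp: 3' end CC has 2 G/C ✓
length: length 22 ✓
homopolymer run: longest run = 4, exceeds 3 ✗

Fails: GC content, homopolymer run.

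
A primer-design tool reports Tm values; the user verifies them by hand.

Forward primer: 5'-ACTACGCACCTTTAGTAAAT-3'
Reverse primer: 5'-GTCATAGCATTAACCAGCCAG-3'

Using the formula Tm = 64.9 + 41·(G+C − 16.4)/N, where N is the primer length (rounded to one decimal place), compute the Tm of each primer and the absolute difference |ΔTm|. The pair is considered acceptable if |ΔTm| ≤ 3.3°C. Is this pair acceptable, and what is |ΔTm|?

Forward: G+C = 7, N = 20 → Tm = 64.9 + 41·(7 − 16.4)/20 = 45.6°C.
Reverse: G+C = 10, N = 21 → Tm = 64.9 + 41·(10 − 16.4)/21 = 52.4°C.
|ΔTm| = |45.6 − 52.4| = 6.8°C, > 3.3°C.

|ΔTm| = 6.8°C; the pair is not acceptable.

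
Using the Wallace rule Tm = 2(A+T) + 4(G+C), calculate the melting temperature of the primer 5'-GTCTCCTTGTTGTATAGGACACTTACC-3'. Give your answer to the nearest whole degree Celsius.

Base counts: A=5, T=10, G=5, C=7 (length 27).
Tm = 2·(5+10) + 4·(5+7) = 2·15 + 4·12 = 30 + 48 = 78°C.

78°C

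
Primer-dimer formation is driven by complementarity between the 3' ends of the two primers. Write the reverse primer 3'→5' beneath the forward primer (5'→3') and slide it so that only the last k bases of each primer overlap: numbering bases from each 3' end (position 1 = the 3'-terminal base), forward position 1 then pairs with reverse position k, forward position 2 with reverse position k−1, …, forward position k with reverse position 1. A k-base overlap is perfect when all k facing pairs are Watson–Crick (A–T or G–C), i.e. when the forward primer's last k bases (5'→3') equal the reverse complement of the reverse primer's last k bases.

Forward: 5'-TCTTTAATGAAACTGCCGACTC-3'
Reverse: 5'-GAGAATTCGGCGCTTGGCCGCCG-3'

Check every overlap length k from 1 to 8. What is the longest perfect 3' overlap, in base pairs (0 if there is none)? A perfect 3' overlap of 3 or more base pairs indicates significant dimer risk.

Last 8 bases (5'→3') — forward …GCCGACTC, reverse …GGCCGCCG.
Reverse complement of the reverse primer's last 8 bases: CGGCGGCC; its first k bases are the reverse complement of the reverse primer's last k bases, so a perfect k-base overlap needs the forward primer's last k bases to equal them.
Comparing (forward last k vs required): k=1: C vs C ✓; k=2: TC vs CG ✗; k=3: CTC vs CGG ✗; k=4: ACTC vs CGGC ✗; k=5: GACTC vs CGGCG ✗; k=6: CGACTC vs CGGCGG ✗; k=7: CCGACTC vs CGGCGGC ✗; k=8: GCCGACTC vs CGGCGGCC ✗.
Only k = 1 is perfect, so the longest perfect 3' overlap is 1.

Longest perfect overlap: 1 complementary base pair; below the dimer-risk threshold (threshold 3).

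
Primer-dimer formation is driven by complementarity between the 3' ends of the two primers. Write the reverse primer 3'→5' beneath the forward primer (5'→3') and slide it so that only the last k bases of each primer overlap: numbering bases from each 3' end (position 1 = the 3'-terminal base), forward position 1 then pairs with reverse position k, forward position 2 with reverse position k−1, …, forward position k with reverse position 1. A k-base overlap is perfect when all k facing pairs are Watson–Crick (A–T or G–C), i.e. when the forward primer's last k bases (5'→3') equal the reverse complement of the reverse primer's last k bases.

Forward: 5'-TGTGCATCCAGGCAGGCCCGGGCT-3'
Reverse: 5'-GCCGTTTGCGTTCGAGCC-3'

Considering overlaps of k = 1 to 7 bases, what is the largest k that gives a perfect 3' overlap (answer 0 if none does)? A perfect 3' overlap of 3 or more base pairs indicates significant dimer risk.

Last 7 bases (5'→3') — forward …CCGGGCT, reverse …TCGAGCC.
Reverse complement of the reverse primer's last 7 bases: GGCTCGA; its first k bases are the reverse complement of the reverse primer's last k bases, so a perfect k-base overlap needs the forward primer's last k bases to equal them.
Comparing (forward last k vs required): k=1: T vs G ✗; k=2: CT vs GG ✗; k=3: GCT vs GGC ✗; k=4: GGCT vs GGCT ✓; k=5: GGGCT vs GGCTC ✗; k=6: CGGGCT vs GGCTCG ✗; k=7: CCGGGCT vs GGCTCGA ✗.
Only k = 4 is perfect, so the longest perfect 3' overlap is 4.

Longest perfect overlap: 4 complementary base pairs; significant dimer risk (threshold 3).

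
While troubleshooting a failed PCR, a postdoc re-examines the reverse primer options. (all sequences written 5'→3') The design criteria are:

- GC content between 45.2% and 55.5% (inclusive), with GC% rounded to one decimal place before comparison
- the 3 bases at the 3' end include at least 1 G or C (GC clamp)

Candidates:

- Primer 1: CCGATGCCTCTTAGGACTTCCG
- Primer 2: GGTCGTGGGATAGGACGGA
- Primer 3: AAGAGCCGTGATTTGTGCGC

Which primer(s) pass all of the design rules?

Primer 3 only.

Primer 1 (22 nt, A=3 T=6 G=5 C=8): GC 13/22 = 59.1%, outside 45.2–55.5% ✗; 3' end CCG has 3 G/C ✓ — fails.
Primer 2 (19 nt, A=4 T=3 G=10 C=2): GC 12/19 = 63.2%, outside 45.2–55.5% ✗; 3' end GGA has 2 G/C ✓ — fails.
Primer 3 (20 nt, A=4 T=5 G=7 C=4): GC 11/20 = 55.0% ✓; 3' end CGC has 3 G/C ✓ — passes.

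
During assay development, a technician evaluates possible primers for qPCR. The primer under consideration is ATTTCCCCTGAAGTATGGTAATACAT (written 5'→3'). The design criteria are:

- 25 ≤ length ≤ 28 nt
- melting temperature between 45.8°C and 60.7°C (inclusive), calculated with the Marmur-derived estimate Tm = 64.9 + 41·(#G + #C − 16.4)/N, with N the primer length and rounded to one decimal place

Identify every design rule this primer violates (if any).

Meets all criteria.

Base counts: A=8, T=9, G=4, C=5 (length 26).
length: length 26 ✓
Tm: Tm = 64.9 + 41·(9 − 16.4)/26 = 53.2°C ✓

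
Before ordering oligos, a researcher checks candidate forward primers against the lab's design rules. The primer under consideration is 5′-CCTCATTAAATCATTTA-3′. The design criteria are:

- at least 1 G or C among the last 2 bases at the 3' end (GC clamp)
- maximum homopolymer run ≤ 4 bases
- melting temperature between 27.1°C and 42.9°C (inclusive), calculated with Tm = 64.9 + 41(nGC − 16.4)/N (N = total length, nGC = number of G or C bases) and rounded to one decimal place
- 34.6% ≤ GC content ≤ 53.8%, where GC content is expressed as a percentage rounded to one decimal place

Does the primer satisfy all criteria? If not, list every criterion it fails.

Base counts: A=6, T=7, G=0, C=4 (length 17).
GC clamp: 3' end TA has 0 G/C, need ≥1 ✗
homopolymer run: longest run = 3 ✓
Tm: Tm = 64.9 + 41·(4 − 16.4)/17 = 35.0°C ✓
GC content: GC 4/17 = 23.5%, outside 34.6–53.8% ✗

Fails: GC clamp, GC content.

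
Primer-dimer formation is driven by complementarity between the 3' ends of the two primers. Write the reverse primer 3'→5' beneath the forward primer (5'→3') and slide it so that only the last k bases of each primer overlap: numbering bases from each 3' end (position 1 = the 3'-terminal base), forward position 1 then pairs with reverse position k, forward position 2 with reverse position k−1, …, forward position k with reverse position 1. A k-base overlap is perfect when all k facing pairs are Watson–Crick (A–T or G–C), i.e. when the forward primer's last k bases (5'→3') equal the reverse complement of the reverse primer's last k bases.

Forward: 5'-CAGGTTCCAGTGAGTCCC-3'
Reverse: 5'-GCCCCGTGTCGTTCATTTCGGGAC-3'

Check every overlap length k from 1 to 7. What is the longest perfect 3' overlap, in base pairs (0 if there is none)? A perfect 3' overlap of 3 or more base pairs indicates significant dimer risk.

Longest perfect overlap: 5 complementary base pairs; significant dimer risk (threshold 3).

Last 7 bases (5'→3') — forward …GAGTCCC, reverse …TCGGGAC.
Reverse complement of the reverse primer's last 7 bases: GTCCCGA; its first k bases are the reverse complement of the reverse primer's last k bases, so a perfect k-base overlap needs the forward primer's last k bases to equal them.
Comparing (forward last k vs required): k=1: C vs G ✗; k=2: CC vs GT ✗; k=3: CCC vs GTC ✗; k=4: TCCC vs GTCC ✗; k=5: GTCCC vs GTCCC ✓; k=6: AGTCCC vs GTCCCG ✗; k=7: GAGTCCC vs GTCCCGA ✗.
Only k = 5 is perfect, so the longest perfect 3' overlap is 5.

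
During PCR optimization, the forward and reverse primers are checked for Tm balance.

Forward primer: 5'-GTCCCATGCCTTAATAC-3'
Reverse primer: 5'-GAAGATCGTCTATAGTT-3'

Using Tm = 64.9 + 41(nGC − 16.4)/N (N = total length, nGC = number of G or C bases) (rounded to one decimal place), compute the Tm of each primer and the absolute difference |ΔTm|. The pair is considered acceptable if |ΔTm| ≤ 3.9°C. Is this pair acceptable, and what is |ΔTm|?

|ΔTm| = 4.8°C; the pair is not acceptable.

Forward: G+C = 8, N = 17 → Tm = 64.9 + 41·(8 − 16.4)/17 = 44.6°C.
Reverse: G+C = 6, N = 17 → Tm = 64.9 + 41·(6 − 16.4)/17 = 39.8°C.
|ΔTm| = |44.6 − 39.8| = 4.8°C, > 3.9°C.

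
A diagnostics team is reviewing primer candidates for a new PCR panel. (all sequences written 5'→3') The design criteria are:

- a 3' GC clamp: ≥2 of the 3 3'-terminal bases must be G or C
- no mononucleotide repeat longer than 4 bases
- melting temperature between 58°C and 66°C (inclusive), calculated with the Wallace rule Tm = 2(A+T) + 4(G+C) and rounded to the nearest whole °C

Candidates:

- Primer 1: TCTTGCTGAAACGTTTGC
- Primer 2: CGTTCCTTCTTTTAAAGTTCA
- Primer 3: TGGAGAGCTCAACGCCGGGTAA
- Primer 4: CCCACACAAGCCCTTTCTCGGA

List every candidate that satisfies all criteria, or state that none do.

Primer 1 (18 nt, A=3 T=7 G=4 C=4): 3' end TGC has 2 G/C ✓; longest run = 3 ✓; Tm = 2·10 + 4·8 = 52°C, outside 58–66°C ✗ — fails.
Primer 2 (21 nt, A=4 T=10 G=2 C=5): 3' end TCA has 1 G/C, need ≥2 ✗; longest run = 4 ✓; Tm = 2·14 + 4·7 = 56°C, outside 58–66°C ✗ — fails.
Primer 3 (22 nt, A=6 T=3 G=8 C=5): 3' end TAA has 0 G/C, need ≥2 ✗; longest run = 3 ✓; Tm = 2·9 + 4·13 = 70°C, outside 58–66°C ✗ — fails.
Primer 4 (22 nt, A=5 T=4 G=3 C=10): 3' end GGA has 2 G/C ✓; longest run = 3 ✓; Tm = 2·9 + 4·13 = 70°C, outside 58–66°C ✗ — fails.

None of the candidates satisfy all criteria.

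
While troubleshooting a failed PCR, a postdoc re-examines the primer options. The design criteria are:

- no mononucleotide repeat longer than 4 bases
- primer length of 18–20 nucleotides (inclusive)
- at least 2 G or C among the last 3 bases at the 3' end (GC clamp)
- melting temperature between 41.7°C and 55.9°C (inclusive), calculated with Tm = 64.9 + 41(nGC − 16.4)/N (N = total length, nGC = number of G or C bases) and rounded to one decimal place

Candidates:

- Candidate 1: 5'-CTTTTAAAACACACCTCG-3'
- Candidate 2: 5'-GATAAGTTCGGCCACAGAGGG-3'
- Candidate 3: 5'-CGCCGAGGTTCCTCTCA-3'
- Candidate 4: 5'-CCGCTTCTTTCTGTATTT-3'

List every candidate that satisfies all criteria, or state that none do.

Candidate 1 only.

Candidate 1 (18 nt, A=6 T=5 G=1 C=6): longest run = 4 ✓; length 18 ✓; 3' end TCG has 2 G/C ✓; Tm = 64.9 + 41·(7 − 16.4)/18 = 43.5°C ✓ — passes.
Candidate 2 (21 nt, A=6 T=3 G=8 C=4): longest run = 3 ✓; length 21, outside 18–20 ✗; 3' end GGG has 3 G/C ✓; Tm = 64.9 + 41·(12 − 16.4)/21 = 56.3°C, outside 41.7–55.9°C ✗ — fails.
Candidate 3 (17 nt, A=2 T=4 G=4 C=7): longest run = 2 ✓; length 17, outside 18–20 ✗; 3' end TCA has 1 G/C, need ≥2 ✗; Tm = 64.9 + 41·(11 − 16.4)/17 = 51.9°C ✓ — fails.
Candidate 4 (18 nt, A=1 T=10 G=2 C=5): longest run = 3 ✓; length 18 ✓; 3' end TTT has 0 G/C, need ≥2 ✗; Tm = 64.9 + 41·(7 − 16.4)/18 = 43.5°C ✓ — fails.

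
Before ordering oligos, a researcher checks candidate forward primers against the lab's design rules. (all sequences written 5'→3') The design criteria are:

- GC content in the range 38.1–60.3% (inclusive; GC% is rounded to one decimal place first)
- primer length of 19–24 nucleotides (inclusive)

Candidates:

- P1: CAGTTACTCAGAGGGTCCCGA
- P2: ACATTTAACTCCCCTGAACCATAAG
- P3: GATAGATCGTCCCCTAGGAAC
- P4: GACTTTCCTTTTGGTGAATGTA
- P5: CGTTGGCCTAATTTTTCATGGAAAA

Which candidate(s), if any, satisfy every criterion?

P1 and P3.

P1 (21 nt, A=5 T=4 G=6 C=6): GC 12/21 = 57.1% ✓; length 21 ✓ — passes.
P2 (25 nt, A=9 T=6 G=2 C=8): GC 10/25 = 40.0% ✓; length 25, outside 19–24 ✗ — fails.
P3 (21 nt, A=6 T=4 G=5 C=6): GC 11/21 = 52.4% ✓; length 21 ✓ — passes.
P4 (22 nt, A=4 T=10 G=5 C=3): GC 8/22 = 36.4%, outside 38.1–60.3% ✗; length 22 ✓ — fails.
P5 (25 nt, A=7 T=9 G=5 C=4): GC 9/25 = 36.0%, outside 38.1–60.3% ✗; length 25, outside 19–24 ✗ — fails.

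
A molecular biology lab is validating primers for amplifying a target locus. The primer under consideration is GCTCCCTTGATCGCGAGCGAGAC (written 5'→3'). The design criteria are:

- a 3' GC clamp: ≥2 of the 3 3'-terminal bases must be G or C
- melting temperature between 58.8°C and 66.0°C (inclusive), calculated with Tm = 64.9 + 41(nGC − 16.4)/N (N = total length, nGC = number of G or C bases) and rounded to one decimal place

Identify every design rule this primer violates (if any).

Base counts: A=4, T=4, G=7, C=8 (length 23).
GC clamp: 3' end GAC has 2 G/C ✓
Tm: Tm = 64.9 + 41·(15 − 16.4)/23 = 62.4°C ✓

Meets all criteria.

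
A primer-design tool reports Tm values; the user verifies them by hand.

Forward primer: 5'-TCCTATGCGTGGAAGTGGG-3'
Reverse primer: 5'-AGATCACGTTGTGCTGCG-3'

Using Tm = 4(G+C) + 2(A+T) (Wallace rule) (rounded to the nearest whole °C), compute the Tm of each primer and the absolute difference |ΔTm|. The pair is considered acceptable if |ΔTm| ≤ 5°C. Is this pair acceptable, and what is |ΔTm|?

Forward: A=3 T=5 G=8 C=3 → Tm = 2·8 + 4·11 = 60°C.
Reverse: A=3 T=5 G=6 C=4 → Tm = 2·8 + 4·10 = 56°C.
|ΔTm| = |60 − 56| = 4°C, ≤ 5°C.

|ΔTm| = 4°C; the pair is acceptable.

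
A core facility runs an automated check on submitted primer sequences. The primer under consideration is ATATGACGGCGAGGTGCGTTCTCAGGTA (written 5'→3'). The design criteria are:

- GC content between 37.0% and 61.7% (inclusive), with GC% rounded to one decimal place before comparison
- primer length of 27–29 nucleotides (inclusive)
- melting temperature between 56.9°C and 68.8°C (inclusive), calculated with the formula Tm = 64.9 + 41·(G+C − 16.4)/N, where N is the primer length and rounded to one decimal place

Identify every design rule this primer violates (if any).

Meets all criteria.

Base counts: A=6, T=7, G=10, C=5 (length 28).
GC content: GC 15/28 = 53.6% ✓
length: length 28 ✓
Tm: Tm = 64.9 + 41·(15 − 16.4)/28 = 62.9°C ✓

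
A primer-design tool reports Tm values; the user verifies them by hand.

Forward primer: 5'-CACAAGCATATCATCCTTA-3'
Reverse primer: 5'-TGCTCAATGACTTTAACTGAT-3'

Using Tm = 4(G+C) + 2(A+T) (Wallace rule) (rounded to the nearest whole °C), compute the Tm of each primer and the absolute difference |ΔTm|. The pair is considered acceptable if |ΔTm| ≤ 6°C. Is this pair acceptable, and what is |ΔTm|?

|ΔTm| = 4°C; the pair is acceptable.

Forward: A=7 T=5 G=1 C=6 → Tm = 2·12 + 4·7 = 52°C.
Reverse: A=6 T=8 G=3 C=4 → Tm = 2·14 + 4·7 = 56°C.
|ΔTm| = |52 − 56| = 4°C, ≤ 6°C.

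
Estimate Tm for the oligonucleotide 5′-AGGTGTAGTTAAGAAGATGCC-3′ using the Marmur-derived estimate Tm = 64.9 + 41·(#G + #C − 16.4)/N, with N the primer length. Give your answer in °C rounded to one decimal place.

50.5°C

Base counts: A=7, T=5, G=7, C=2; G+C = 9, N = 21.
Tm = 64.9 + 41·(9 − 16.4)/21 = 64.9 + -303.40/21 = 50.5°C.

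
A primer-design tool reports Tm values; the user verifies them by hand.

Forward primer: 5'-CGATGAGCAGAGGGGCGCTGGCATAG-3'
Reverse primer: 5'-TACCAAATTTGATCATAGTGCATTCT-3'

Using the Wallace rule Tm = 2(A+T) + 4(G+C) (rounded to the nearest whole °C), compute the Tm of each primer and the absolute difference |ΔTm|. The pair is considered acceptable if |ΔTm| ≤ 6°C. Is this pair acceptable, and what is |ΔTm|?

Forward: A=6 T=3 G=12 C=5 → Tm = 2·9 + 4·17 = 86°C.
Reverse: A=8 T=10 G=3 C=5 → Tm = 2·18 + 4·8 = 68°C.
|ΔTm| = |86 − 68| = 18°C, > 6°C.

|ΔTm| = 18°C; the pair is not acceptable.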